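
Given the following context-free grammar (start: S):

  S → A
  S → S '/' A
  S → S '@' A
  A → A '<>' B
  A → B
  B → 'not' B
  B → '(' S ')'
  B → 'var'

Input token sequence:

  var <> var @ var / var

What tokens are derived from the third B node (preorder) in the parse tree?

var

[S [S [S [A [A [B var]] <> [B var]]] @ [A [B var]]] / [A [B var]]]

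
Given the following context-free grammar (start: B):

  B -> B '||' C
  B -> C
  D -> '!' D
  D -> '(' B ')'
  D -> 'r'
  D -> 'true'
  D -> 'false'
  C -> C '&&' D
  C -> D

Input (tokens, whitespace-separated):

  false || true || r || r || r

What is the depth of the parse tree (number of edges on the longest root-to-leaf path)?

7

[B [B [B [B [B [C [D false]]] || [C [D true]]] || [C [D r]]] || [C [D r]]] || [C [D r]]]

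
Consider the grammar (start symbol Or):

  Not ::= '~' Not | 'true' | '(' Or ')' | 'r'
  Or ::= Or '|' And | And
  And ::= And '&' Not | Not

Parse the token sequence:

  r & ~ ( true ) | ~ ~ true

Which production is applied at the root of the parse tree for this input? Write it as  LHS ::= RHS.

Or ::= Or '|' And

[Or [Or [And [And [Not r]] & [Not ~ [Not ( [Or [And [Not true]]] )]]]] | [And [Not ~ [Not ~ [Not true]]]]]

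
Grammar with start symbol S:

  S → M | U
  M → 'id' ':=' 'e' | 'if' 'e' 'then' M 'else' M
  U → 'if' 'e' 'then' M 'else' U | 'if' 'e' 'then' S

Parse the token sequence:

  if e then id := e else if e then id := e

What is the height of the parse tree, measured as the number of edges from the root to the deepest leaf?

5

[S [U if e then [M id := e] else [U if e then [S [M id := e]]]]]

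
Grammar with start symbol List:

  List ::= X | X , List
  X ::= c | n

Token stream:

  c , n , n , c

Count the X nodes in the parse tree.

[List [X c] , [List [X n] , [List [X n] , [List [X c]]]]]

4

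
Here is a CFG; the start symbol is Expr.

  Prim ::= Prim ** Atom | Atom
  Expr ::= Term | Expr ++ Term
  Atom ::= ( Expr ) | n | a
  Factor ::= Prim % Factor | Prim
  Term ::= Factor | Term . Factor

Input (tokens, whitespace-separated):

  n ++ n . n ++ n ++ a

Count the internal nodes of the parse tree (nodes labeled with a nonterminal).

24

[Expr [Expr [Expr [Expr [Term [Factor [Prim [Atom n]]]]] ++ [Term [Term [Factor [Prim [Atom n]]]] . [Factor [Prim [Atom n]]]]] ++ [Term [Factor [Prim [Atom n]]]]] ++ [Term [Factor [Prim [Atom a]]]]]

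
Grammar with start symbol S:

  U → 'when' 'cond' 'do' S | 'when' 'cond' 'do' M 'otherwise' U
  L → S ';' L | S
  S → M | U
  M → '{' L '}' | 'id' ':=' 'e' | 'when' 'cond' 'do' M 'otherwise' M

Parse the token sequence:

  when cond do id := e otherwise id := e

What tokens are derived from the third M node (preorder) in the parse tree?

[S [M when cond do [M id := e] otherwise [M id := e]]]

id := e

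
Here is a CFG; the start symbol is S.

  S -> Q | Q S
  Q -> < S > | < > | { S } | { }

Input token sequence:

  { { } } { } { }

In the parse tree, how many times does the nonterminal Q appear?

[S [Q { [S [Q { }]] }] [S [Q { }] [S [Q { }]]]]

4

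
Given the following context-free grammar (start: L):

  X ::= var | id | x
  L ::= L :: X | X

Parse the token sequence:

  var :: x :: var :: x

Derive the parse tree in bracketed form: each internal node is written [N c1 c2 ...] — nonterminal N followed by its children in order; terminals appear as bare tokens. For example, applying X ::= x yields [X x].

[L [L [L [L [X var]] :: [X x]] :: [X var]] :: [X x]]

L
L :: X
L :: X :: X
L :: X :: X :: X
X :: X :: X :: X
var :: X :: X :: X
var :: x :: X :: X
var :: x :: var :: X
var :: x :: var :: x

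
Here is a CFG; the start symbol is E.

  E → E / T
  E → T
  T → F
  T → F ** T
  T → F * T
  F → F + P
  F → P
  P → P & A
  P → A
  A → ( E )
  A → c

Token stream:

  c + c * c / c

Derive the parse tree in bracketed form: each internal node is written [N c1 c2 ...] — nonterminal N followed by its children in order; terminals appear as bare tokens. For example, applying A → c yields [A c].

[E [E [T [F [F [P [A c]]] + [P [A c]]] * [T [F [P [A c]]]]]] / [T [F [P [A c]]]]]

E
E / T
T / T
F * T / T
F + P * T / T
P + P * T / T
A + P * T / T
c + P * T / T
c + A * T / T
c + c * T / T
c + c * F / T
c + c * P / T
c + c * A / T
c + c * c / T
c + c * c / F
c + c * c / P
c + c * c / A
c + c * c / c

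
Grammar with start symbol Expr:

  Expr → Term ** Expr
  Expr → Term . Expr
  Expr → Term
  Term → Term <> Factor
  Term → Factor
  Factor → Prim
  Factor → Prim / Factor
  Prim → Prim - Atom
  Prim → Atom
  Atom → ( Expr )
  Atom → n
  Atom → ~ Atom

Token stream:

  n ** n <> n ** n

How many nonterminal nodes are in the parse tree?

19

[Expr [Term [Factor [Prim [Atom n]]]] ** [Expr [Term [Term [Factor [Prim [Atom n]]]] <> [Factor [Prim [Atom n]]]] ** [Expr [Term [Factor [Prim [Atom n]]]]]]]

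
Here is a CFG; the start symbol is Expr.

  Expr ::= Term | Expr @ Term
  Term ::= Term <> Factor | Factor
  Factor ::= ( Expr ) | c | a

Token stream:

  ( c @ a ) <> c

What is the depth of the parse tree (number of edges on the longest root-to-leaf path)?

[Expr [Term [Term [Factor ( [Expr [Expr [Term [Factor c]]] @ [Term [Factor a]]] )]] <> [Factor c]]]

8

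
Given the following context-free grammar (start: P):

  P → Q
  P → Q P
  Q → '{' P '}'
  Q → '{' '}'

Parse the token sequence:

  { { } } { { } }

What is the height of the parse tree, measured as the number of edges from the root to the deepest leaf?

5

[P [Q { [P [Q { }]] }] [P [Q { [P [Q { }]] }]]]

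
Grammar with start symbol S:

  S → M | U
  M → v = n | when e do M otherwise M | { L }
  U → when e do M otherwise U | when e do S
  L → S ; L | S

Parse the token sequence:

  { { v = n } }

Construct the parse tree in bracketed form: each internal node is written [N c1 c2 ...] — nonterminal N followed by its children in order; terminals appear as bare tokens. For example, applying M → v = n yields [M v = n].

[S [M { [L [S [M { [L [S [M v = n]]] }]]] }]]

S
M
{ L }
{ S }
{ M }
{ { L } }
{ { S } }
{ { M } }
{ { v = n } }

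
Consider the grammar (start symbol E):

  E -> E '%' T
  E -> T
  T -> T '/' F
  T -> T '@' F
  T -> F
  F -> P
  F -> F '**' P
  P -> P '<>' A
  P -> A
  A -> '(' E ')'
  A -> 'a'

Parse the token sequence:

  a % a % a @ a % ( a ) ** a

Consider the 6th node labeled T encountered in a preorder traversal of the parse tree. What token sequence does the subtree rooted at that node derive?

[E [E [E [E [T [F [P [A a]]]]] % [T [F [P [A a]]]]] % [T [T [F [P [A a]]]] @ [F [P [A a]]]]] % [T [F [F [P [A ( [E [T [F [P [A a]]]]] )]]] ** [P [A a]]]]]

a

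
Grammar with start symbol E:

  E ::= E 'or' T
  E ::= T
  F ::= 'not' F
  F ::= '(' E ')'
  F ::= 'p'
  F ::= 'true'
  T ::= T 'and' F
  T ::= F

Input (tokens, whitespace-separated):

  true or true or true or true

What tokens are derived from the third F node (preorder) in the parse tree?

[E [E [E [E [T [F true]]] or [T [F true]]] or [T [F true]]] or [T [F true]]]

true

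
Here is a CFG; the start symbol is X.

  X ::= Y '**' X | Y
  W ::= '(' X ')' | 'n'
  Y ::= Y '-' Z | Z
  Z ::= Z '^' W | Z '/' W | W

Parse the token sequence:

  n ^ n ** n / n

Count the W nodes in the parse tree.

4

[X [Y [Z [Z [W n]] ^ [W n]]] ** [X [Y [Z [Z [W n]] / [W n]]]]]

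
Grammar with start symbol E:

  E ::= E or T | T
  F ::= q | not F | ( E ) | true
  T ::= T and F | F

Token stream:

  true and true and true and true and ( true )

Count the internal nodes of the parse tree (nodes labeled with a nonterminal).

14

[E [T [T [T [T [T [F true]] and [F true]] and [F true]] and [F true]] and [F ( [E [T [F true]]] )]]]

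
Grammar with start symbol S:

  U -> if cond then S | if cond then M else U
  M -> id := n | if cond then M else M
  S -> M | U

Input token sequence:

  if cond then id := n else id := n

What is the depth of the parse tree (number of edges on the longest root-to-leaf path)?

[S [M if cond then [M id := n] else [M id := n]]]

3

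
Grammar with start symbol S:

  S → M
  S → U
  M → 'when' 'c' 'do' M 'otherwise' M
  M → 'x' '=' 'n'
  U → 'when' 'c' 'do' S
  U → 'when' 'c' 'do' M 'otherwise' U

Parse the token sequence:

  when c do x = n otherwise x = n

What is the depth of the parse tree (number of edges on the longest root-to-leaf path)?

3

[S [M when c do [M x = n] otherwise [M x = n]]]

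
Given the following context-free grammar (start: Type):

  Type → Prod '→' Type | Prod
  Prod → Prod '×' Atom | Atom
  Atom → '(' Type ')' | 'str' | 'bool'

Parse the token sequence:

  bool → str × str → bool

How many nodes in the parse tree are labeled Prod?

[Type [Prod [Atom bool]] → [Type [Prod [Prod [Atom str]] × [Atom str]] → [Type [Prod [Atom bool]]]]]

4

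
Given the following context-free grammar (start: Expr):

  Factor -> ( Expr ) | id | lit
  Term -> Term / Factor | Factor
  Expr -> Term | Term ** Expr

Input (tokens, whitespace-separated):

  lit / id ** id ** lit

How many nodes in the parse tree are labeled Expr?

3

[Expr [Term [Term [Factor lit]] / [Factor id]] ** [Expr [Term [Factor id]] ** [Expr [Term [Factor lit]]]]]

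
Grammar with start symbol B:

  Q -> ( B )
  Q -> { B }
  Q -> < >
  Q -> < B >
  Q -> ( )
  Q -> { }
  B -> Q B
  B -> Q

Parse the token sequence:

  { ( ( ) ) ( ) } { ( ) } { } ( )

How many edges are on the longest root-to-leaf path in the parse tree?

[B [Q { [B [Q ( [B [Q ( )]] )] [B [Q ( )]]] }] [B [Q { [B [Q ( )]] }] [B [Q { }] [B [Q ( )]]]]]

6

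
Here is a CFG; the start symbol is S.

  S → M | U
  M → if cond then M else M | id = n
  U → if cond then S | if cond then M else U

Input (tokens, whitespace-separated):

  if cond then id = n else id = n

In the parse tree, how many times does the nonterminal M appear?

3

[S [M if cond then [M id = n] else [M id = n]]]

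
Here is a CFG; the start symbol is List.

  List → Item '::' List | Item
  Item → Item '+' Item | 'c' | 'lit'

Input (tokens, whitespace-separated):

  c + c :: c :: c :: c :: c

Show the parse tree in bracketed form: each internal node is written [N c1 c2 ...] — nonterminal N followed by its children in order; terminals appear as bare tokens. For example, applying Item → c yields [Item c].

List
Item :: List
Item + Item :: List
c + Item :: List
c + c :: List
c + c :: Item :: List
c + c :: c :: List
c + c :: c :: Item :: List
c + c :: c :: c :: List
c + c :: c :: c :: Item :: List
c + c :: c :: c :: c :: List
c + c :: c :: c :: c :: Item
c + c :: c :: c :: c :: c

[List [Item [Item c] + [Item c]] :: [List [Item c] :: [List [Item c] :: [List [Item c] :: [List [Item c]]]]]]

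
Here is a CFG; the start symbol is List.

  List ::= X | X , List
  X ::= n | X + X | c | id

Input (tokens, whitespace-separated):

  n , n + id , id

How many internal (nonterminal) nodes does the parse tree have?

8

[List [X n] , [List [X [X n] + [X id]] , [List [X id]]]]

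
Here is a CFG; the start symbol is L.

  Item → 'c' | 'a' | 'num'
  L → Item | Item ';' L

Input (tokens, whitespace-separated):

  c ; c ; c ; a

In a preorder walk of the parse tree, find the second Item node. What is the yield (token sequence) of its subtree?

c

[L [Item c] ; [L [Item c] ; [L [Item c] ; [L [Item a]]]]]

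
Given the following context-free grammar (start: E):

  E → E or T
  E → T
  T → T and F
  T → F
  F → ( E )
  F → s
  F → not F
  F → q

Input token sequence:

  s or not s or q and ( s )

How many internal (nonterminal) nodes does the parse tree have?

15

[E [E [E [T [F s]]] or [T [F not [F s]]]] or [T [T [F q]] and [F ( [E [T [F s]]] )]]]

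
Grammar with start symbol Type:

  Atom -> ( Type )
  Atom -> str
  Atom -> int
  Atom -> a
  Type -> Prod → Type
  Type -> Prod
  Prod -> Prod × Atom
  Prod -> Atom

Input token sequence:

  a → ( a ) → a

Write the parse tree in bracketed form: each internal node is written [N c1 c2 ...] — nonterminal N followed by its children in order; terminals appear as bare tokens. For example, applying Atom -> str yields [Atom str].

[Type [Prod [Atom a]] → [Type [Prod [Atom ( [Type [Prod [Atom a]]] )]] → [Type [Prod [Atom a]]]]]

Type
Prod → Type
Atom → Type
a → Type
a → Prod → Type
a → Atom → Type
a → ( Type ) → Type
a → ( Prod ) → Type
a → ( Atom ) → Type
a → ( a ) → Type
a → ( a ) → Prod
a → ( a ) → Atom
a → ( a ) → a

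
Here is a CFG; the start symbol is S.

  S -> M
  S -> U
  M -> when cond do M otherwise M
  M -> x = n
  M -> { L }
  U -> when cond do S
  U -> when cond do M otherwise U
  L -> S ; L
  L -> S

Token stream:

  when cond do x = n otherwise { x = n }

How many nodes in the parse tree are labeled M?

4

[S [M when cond do [M x = n] otherwise [M { [L [S [M x = n]]] }]]]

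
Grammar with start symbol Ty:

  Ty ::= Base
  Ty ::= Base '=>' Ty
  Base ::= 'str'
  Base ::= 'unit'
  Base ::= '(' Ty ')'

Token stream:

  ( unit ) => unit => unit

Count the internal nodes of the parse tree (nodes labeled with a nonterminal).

[Ty [Base ( [Ty [Base unit]] )] => [Ty [Base unit] => [Ty [Base unit]]]]

8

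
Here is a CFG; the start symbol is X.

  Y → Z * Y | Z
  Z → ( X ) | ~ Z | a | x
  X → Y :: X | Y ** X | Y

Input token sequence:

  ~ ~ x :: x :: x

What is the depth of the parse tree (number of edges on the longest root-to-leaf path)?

5

[X [Y [Z ~ [Z ~ [Z x]]]] :: [X [Y [Z x]] :: [X [Y [Z x]]]]]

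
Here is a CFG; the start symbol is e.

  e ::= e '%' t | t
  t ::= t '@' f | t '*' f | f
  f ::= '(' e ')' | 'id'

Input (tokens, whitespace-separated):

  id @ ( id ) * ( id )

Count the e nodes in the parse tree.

3

[e [t [t [t [f id]] @ [f ( [e [t [f id]]] )]] * [f ( [e [t [f id]]] )]]]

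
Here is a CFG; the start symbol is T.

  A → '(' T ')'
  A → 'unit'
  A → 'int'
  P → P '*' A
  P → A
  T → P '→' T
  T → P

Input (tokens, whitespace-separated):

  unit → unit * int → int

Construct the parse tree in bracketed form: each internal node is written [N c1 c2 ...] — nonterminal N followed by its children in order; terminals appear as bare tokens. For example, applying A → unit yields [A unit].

T
P → T
A → T
unit → T
unit → P → T
unit → P * A → T
unit → A * A → T
unit → unit * A → T
unit → unit * int → T
unit → unit * int → P
unit → unit * int → A
unit → unit * int → int

[T [P [A unit]] → [T [P [P [A unit]] * [A int]] → [T [P [A int]]]]]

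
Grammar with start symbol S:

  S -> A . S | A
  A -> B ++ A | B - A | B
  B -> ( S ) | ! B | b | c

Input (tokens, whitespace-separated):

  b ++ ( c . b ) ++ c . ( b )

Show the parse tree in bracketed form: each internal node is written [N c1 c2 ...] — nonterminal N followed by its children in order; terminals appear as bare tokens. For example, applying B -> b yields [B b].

S
A . S
B ++ A . S
b ++ A . S
b ++ B ++ A . S
b ++ ( S ) ++ A . S
b ++ ( A . S ) ++ A . S
b ++ ( B . S ) ++ A . S
b ++ ( c . S ) ++ A . S
b ++ ( c . A ) ++ A . S
b ++ ( c . B ) ++ A . S
b ++ ( c . b ) ++ A . S
b ++ ( c . b ) ++ B . S
b ++ ( c . b ) ++ c . S
b ++ ( c . b ) ++ c . A
b ++ ( c . b ) ++ c . B
b ++ ( c . b ) ++ c . ( S )
b ++ ( c . b ) ++ c . ( A )
b ++ ( c . b ) ++ c . ( B )
b ++ ( c . b ) ++ c . ( b )

[S [A [B b] ++ [A [B ( [S [A [B c]] . [S [A [B b]]]] )] ++ [A [B c]]]] . [S [A [B ( [S [A [B b]]] )]]]]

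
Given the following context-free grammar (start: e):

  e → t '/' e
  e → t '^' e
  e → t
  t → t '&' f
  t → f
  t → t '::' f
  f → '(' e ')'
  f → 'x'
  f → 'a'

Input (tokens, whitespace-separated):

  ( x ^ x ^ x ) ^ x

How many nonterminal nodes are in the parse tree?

15

[e [t [f ( [e [t [f x]] ^ [e [t [f x]] ^ [e [t [f x]]]]] )]] ^ [e [t [f x]]]]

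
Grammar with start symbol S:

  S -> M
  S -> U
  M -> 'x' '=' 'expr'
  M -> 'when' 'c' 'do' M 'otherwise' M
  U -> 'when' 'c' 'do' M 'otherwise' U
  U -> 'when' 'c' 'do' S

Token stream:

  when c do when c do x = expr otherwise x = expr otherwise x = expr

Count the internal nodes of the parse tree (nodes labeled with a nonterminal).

[S [M when c do [M when c do [M x = expr] otherwise [M x = expr]] otherwise [M x = expr]]]

6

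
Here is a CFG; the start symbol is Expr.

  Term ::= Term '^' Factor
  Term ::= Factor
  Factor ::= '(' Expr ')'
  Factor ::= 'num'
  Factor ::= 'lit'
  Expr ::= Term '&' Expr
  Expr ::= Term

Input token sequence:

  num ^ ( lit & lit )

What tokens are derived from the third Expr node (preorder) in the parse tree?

[Expr [Term [Term [Factor num]] ^ [Factor ( [Expr [Term [Factor lit]] & [Expr [Term [Factor lit]]]] )]]]

lit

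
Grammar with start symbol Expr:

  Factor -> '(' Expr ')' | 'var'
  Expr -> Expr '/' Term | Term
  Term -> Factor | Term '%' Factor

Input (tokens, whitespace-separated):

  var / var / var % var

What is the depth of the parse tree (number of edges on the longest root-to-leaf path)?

[Expr [Expr [Expr [Term [Factor var]]] / [Term [Factor var]]] / [Term [Term [Factor var]] % [Factor var]]]

5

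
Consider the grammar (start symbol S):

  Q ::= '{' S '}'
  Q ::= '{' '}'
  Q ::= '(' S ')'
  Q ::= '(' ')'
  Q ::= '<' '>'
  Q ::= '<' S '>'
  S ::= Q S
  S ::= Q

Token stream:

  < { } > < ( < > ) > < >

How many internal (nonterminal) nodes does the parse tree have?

12

[S [Q < [S [Q { }]] >] [S [Q < [S [Q ( [S [Q < >]] )]] >] [S [Q < >]]]]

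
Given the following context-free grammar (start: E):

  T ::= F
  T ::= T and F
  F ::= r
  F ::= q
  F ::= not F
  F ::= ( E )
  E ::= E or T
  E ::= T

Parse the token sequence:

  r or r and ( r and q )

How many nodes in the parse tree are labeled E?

[E [E [T [F r]]] or [T [T [F r]] and [F ( [E [T [T [F r]] and [F q]]] )]]]

3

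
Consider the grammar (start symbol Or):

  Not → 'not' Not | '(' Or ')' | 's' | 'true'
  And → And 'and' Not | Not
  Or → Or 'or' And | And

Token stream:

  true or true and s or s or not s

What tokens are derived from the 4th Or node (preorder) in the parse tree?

[Or [Or [Or [Or [And [Not true]]] or [And [And [Not true]] and [Not s]]] or [And [Not s]]] or [And [Not not [Not s]]]]

true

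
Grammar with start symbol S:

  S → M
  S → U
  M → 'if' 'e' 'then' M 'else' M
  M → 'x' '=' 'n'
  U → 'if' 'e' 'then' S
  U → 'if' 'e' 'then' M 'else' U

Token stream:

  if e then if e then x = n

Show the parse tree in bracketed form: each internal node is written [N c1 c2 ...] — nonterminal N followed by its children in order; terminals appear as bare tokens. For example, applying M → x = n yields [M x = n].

S
U
if e then S
if e then U
if e then if e then S
if e then if e then M
if e then if e then x = n

[S [U if e then [S [U if e then [S [M x = n]]]]]]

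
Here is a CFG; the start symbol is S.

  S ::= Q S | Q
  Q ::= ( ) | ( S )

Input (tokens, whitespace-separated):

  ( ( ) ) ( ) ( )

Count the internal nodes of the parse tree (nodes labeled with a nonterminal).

[S [Q ( [S [Q ( )]] )] [S [Q ( )] [S [Q ( )]]]]

8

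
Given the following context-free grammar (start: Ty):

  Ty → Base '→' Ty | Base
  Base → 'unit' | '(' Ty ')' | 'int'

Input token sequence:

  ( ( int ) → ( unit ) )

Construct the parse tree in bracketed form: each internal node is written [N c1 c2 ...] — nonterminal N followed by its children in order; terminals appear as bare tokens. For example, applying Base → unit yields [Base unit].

[Ty [Base ( [Ty [Base ( [Ty [Base int]] )] → [Ty [Base ( [Ty [Base unit]] )]]] )]]

Ty
Base
( Ty )
( Base → Ty )
( ( Ty ) → Ty )
( ( Base ) → Ty )
( ( int ) → Ty )
( ( int ) → Base )
( ( int ) → ( Ty ) )
( ( int ) → ( Base ) )
( ( int ) → ( unit ) )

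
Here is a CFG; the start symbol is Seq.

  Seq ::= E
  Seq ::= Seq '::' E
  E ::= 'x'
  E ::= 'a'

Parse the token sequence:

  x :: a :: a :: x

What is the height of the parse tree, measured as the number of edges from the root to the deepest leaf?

5

[Seq [Seq [Seq [Seq [E x]] :: [E a]] :: [E a]] :: [E x]]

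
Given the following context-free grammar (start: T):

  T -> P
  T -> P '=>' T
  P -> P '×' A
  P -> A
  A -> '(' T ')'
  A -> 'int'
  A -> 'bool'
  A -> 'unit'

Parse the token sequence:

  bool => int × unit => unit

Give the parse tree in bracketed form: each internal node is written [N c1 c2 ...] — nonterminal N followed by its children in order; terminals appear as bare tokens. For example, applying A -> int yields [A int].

[T [P [A bool]] => [T [P [P [A int]] × [A unit]] => [T [P [A unit]]]]]

T
P => T
A => T
bool => T
bool => P => T
bool => P × A => T
bool => A × A => T
bool => int × A => T
bool => int × unit => T
bool => int × unit => P
bool => int × unit => A
bool => int × unit => unit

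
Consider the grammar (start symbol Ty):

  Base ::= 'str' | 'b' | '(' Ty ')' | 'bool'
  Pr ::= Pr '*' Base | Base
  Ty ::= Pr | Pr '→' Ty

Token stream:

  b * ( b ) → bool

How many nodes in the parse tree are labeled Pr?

4

[Ty [Pr [Pr [Base b]] * [Base ( [Ty [Pr [Base b]]] )]] → [Ty [Pr [Base bool]]]]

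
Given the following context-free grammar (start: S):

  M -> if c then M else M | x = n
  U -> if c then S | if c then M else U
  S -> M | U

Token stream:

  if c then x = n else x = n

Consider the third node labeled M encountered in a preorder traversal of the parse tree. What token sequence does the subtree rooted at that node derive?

[S [M if c then [M x = n] else [M x = n]]]

x = n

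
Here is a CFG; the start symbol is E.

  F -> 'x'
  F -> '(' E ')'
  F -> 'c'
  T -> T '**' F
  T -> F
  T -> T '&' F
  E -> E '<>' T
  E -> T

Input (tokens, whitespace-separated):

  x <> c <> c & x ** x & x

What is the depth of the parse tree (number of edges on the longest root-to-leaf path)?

6

[E [E [E [T [F x]]] <> [T [F c]]] <> [T [T [T [T [F c]] & [F x]] ** [F x]] & [F x]]]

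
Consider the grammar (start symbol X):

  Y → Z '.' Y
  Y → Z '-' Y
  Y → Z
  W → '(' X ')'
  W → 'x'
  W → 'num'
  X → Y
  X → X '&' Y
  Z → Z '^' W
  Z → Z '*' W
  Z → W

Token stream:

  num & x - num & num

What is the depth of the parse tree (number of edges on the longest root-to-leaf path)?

6

[X [X [X [Y [Z [W num]]]] & [Y [Z [W x]] - [Y [Z [W num]]]]] & [Y [Z [W num]]]]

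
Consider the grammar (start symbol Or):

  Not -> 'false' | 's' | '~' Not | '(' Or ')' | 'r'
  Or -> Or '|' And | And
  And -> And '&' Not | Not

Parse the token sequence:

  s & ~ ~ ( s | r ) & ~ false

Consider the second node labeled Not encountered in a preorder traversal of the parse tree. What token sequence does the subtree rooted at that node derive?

[Or [And [And [And [Not s]] & [Not ~ [Not ~ [Not ( [Or [Or [And [Not s]]] | [And [Not r]]] )]]]] & [Not ~ [Not false]]]]

~ ~ ( s | r )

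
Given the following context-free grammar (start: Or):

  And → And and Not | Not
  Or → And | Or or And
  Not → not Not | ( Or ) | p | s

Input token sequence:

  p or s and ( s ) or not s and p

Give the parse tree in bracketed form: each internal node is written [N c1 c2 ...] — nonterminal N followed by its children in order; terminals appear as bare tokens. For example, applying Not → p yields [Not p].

[Or [Or [Or [And [Not p]]] or [And [And [Not s]] and [Not ( [Or [And [Not s]]] )]]] or [And [And [Not not [Not s]]] and [Not p]]]

Or
Or or And
Or or And or And
And or And or And
Not or And or And
p or And or And
p or And and Not or And
p or Not and Not or And
p or s and Not or And
p or s and ( Or ) or And
p or s and ( And ) or And
p or s and ( Not ) or And
p or s and ( s ) or And
p or s and ( s ) or And and Not
p or s and ( s ) or Not and Not
p or s and ( s ) or not Not and Not
p or s and ( s ) or not s and Not
p or s and ( s ) or not s and p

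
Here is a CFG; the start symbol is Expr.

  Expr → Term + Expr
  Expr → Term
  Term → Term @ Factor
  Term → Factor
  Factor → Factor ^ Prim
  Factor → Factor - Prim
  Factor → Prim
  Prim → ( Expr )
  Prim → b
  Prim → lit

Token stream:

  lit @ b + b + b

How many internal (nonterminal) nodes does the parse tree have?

15

[Expr [Term [Term [Factor [Prim lit]]] @ [Factor [Prim b]]] + [Expr [Term [Factor [Prim b]]] + [Expr [Term [Factor [Prim b]]]]]]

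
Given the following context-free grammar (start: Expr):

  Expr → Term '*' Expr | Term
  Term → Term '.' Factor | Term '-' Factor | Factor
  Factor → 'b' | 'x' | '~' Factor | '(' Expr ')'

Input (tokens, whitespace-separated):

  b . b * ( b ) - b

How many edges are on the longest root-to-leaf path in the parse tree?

8

[Expr [Term [Term [Factor b]] . [Factor b]] * [Expr [Term [Term [Factor ( [Expr [Term [Factor b]]] )]] - [Factor b]]]]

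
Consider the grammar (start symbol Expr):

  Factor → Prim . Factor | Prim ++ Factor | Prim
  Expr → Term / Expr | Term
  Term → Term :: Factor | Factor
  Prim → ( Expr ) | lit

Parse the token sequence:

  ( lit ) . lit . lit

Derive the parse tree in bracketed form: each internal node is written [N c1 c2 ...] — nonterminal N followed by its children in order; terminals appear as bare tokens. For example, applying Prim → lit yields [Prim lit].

[Expr [Term [Factor [Prim ( [Expr [Term [Factor [Prim lit]]]] )] . [Factor [Prim lit] . [Factor [Prim lit]]]]]]

Expr
Term
Factor
Prim . Factor
( Expr ) . Factor
( Term ) . Factor
( Factor ) . Factor
( Prim ) . Factor
( lit ) . Factor
( lit ) . Prim . Factor
( lit ) . lit . Factor
( lit ) . lit . Prim
( lit ) . lit . lit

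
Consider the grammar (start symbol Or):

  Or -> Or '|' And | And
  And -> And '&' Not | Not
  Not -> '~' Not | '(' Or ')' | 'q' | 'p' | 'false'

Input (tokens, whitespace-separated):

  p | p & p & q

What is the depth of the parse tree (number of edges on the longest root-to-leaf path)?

[Or [Or [And [Not p]]] | [And [And [And [Not p]] & [Not p]] & [Not q]]]

5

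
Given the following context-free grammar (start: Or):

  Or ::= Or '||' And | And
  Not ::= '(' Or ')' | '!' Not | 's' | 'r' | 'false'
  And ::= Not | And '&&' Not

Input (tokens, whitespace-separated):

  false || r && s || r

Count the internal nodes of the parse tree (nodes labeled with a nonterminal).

11

[Or [Or [Or [And [Not false]]] || [And [And [Not r]] && [Not s]]] || [And [Not r]]]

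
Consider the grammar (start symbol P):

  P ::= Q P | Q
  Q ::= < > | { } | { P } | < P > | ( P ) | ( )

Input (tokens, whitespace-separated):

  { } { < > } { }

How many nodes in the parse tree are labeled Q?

[P [Q { }] [P [Q { [P [Q < >]] }] [P [Q { }]]]]

4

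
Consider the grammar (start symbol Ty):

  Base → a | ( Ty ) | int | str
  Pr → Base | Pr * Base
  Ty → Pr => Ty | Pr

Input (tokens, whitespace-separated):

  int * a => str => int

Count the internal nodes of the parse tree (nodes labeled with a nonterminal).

11

[Ty [Pr [Pr [Base int]] * [Base a]] => [Ty [Pr [Base str]] => [Ty [Pr [Base int]]]]]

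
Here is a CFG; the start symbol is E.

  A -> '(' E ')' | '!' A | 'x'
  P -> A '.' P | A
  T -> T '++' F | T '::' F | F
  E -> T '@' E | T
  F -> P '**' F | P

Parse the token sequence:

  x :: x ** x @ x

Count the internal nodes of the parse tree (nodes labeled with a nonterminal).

[E [T [T [F [P [A x]]]] :: [F [P [A x]] ** [F [P [A x]]]]] @ [E [T [F [P [A x]]]]]]

17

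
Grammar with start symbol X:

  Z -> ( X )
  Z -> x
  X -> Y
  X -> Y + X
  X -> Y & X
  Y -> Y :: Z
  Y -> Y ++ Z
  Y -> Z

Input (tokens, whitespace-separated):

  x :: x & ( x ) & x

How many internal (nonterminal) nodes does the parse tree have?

14

[X [Y [Y [Z x]] :: [Z x]] & [X [Y [Z ( [X [Y [Z x]]] )]] & [X [Y [Z x]]]]]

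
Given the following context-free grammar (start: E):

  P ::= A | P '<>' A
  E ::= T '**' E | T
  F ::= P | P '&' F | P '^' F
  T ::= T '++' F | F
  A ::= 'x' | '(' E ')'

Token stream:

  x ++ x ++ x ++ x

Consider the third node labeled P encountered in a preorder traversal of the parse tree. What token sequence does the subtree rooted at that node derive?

x

[E [T [T [T [T [F [P [A x]]]] ++ [F [P [A x]]]] ++ [F [P [A x]]]] ++ [F [P [A x]]]]]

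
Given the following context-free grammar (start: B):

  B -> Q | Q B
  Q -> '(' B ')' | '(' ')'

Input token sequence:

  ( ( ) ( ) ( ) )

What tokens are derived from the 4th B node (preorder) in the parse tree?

( )

[B [Q ( [B [Q ( )] [B [Q ( )] [B [Q ( )]]]] )]]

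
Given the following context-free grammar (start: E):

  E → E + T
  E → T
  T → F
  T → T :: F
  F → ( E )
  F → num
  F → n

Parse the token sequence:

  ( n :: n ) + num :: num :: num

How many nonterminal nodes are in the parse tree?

[E [E [T [F ( [E [T [T [F n]] :: [F n]]] )]]] + [T [T [T [F num]] :: [F num]] :: [F num]]]

15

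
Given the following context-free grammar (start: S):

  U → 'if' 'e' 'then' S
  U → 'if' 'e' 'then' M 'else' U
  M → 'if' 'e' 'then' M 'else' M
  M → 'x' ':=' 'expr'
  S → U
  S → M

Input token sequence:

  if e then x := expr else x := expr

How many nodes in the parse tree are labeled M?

[S [M if e then [M x := expr] else [M x := expr]]]

3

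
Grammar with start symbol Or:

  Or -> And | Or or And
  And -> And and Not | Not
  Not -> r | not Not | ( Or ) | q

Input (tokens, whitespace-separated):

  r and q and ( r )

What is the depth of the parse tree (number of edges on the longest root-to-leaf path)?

[Or [And [And [And [Not r]] and [Not q]] and [Not ( [Or [And [Not r]]] )]]]

6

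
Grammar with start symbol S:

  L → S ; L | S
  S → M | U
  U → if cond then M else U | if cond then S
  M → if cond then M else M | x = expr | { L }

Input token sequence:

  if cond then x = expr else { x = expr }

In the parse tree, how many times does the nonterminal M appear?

4

[S [M if cond then [M x = expr] else [M { [L [S [M x = expr]]] }]]]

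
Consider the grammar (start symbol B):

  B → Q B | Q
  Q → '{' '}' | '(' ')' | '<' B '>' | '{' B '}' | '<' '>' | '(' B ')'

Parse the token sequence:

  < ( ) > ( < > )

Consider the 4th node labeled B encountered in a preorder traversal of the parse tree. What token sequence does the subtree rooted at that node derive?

< >

[B [Q < [B [Q ( )]] >] [B [Q ( [B [Q < >]] )]]]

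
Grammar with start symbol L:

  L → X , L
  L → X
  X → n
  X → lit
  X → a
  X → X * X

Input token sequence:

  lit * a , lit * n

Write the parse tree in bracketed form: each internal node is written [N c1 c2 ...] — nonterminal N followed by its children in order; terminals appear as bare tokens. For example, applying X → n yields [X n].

[L [X [X lit] * [X a]] , [L [X [X lit] * [X n]]]]

L
X , L
X * X , L
lit * X , L
lit * a , L
lit * a , X
lit * a , X * X
lit * a , lit * X
lit * a , lit * n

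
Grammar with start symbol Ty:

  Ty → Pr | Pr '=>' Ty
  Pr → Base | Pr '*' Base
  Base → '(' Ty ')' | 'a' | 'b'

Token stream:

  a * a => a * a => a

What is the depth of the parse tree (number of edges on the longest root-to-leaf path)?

5

[Ty [Pr [Pr [Base a]] * [Base a]] => [Ty [Pr [Pr [Base a]] * [Base a]] => [Ty [Pr [Base a]]]]]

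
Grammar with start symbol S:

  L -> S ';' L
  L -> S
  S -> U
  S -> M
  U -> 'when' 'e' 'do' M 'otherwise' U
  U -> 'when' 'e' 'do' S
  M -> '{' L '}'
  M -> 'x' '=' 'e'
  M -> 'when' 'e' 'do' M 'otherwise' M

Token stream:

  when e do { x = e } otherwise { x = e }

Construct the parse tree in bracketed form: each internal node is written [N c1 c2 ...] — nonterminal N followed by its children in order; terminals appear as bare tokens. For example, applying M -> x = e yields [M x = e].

[S [M when e do [M { [L [S [M x = e]]] }] otherwise [M { [L [S [M x = e]]] }]]]

S
M
when e do M otherwise M
when e do { L } otherwise M
when e do { S } otherwise M
when e do { M } otherwise M
when e do { x = e } otherwise M
when e do { x = e } otherwise { L }
when e do { x = e } otherwise { S }
when e do { x = e } otherwise { M }
when e do { x = e } otherwise { x = e }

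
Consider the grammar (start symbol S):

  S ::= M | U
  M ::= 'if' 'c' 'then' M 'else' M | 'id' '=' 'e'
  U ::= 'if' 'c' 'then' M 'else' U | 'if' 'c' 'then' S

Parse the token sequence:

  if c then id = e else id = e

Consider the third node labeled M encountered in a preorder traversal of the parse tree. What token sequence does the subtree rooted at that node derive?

id = e

[S [M if c then [M id = e] else [M id = e]]]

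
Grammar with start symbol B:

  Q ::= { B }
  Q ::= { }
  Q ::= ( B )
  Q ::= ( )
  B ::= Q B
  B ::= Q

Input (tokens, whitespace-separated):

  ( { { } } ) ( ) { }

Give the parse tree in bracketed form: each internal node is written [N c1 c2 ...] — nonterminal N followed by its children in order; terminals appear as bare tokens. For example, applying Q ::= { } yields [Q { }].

B
Q B
( B ) B
( Q ) B
( { B } ) B
( { Q } ) B
( { { } } ) B
( { { } } ) Q B
( { { } } ) ( ) B
( { { } } ) ( ) Q
( { { } } ) ( ) { }

[B [Q ( [B [Q { [B [Q { }]] }]] )] [B [Q ( )] [B [Q { }]]]]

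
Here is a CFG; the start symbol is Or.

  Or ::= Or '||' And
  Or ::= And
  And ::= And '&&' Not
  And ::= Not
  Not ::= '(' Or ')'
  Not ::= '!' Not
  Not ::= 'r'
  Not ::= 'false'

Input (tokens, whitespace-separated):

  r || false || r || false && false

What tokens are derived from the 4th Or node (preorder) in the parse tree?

[Or [Or [Or [Or [And [Not r]]] || [And [Not false]]] || [And [Not r]]] || [And [And [Not false]] && [Not false]]]

r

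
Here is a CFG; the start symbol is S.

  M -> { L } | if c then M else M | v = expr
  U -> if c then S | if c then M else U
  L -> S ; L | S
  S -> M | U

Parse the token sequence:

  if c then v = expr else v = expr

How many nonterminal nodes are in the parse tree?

4

[S [M if c then [M v = expr] else [M v = expr]]]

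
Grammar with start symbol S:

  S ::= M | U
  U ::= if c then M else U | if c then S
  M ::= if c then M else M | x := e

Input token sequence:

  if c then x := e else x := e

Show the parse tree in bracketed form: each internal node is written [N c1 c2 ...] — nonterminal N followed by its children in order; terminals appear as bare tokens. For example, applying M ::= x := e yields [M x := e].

S
M
if c then M else M
if c then x := e else M
if c then x := e else x := e

[S [M if c then [M x := e] else [M x := e]]]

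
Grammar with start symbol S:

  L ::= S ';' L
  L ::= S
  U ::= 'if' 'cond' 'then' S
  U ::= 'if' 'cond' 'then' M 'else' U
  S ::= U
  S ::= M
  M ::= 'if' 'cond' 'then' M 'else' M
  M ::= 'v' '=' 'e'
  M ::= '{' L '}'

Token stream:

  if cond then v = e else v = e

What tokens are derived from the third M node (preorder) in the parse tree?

[S [M if cond then [M v = e] else [M v = e]]]

v = e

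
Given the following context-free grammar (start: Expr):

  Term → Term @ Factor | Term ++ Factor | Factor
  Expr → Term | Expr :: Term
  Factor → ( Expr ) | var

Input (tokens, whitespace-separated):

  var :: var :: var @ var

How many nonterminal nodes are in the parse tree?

11

[Expr [Expr [Expr [Term [Factor var]]] :: [Term [Factor var]]] :: [Term [Term [Factor var]] @ [Factor var]]]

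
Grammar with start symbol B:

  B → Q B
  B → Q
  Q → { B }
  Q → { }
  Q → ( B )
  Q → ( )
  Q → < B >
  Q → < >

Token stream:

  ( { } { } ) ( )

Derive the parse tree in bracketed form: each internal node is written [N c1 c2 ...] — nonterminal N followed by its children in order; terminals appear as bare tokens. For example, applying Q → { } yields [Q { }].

[B [Q ( [B [Q { }] [B [Q { }]]] )] [B [Q ( )]]]

B
Q B
( B ) B
( Q B ) B
( { } B ) B
( { } Q ) B
( { } { } ) B
( { } { } ) Q
( { } { } ) ( )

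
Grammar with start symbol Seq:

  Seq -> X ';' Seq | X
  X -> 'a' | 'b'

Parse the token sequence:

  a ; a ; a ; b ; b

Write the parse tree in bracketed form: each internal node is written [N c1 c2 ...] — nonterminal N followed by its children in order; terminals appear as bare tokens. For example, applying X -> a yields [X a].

Seq
X ; Seq
a ; Seq
a ; X ; Seq
a ; a ; Seq
a ; a ; X ; Seq
a ; a ; a ; Seq
a ; a ; a ; X ; Seq
a ; a ; a ; b ; Seq
a ; a ; a ; b ; X
a ; a ; a ; b ; b

[Seq [X a] ; [Seq [X a] ; [Seq [X a] ; [Seq [X b] ; [Seq [X b]]]]]]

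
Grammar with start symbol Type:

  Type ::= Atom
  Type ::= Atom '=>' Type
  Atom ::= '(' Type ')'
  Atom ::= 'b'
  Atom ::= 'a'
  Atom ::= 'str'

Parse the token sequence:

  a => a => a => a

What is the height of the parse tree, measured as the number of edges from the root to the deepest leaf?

5

[Type [Atom a] => [Type [Atom a] => [Type [Atom a] => [Type [Atom a]]]]]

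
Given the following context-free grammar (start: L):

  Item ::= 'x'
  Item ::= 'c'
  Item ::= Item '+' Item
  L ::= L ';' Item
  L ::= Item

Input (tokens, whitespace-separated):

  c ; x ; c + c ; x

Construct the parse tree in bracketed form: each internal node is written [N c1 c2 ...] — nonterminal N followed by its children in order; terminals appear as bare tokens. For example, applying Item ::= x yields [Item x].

[L [L [L [L [Item c]] ; [Item x]] ; [Item [Item c] + [Item c]]] ; [Item x]]

L
L ; Item
L ; Item ; Item
L ; Item ; Item ; Item
Item ; Item ; Item ; Item
c ; Item ; Item ; Item
c ; x ; Item ; Item
c ; x ; Item + Item ; Item
c ; x ; c + Item ; Item
c ; x ; c + c ; Item
c ; x ; c + c ; x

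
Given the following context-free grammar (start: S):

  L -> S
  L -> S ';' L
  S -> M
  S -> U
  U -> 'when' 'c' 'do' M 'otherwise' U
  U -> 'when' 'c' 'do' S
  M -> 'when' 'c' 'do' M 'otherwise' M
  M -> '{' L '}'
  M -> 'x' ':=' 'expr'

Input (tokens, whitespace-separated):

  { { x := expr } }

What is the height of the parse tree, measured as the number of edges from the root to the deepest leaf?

8

[S [M { [L [S [M { [L [S [M x := expr]]] }]]] }]]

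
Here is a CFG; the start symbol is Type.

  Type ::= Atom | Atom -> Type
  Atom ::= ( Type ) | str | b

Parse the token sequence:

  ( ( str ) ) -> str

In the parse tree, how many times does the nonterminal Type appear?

[Type [Atom ( [Type [Atom ( [Type [Atom str]] )]] )] -> [Type [Atom str]]]

4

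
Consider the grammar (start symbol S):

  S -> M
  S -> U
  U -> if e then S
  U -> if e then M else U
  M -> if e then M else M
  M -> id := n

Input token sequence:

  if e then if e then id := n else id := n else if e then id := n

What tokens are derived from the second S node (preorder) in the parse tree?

[S [U if e then [M if e then [M id := n] else [M id := n]] else [U if e then [S [M id := n]]]]]

id := n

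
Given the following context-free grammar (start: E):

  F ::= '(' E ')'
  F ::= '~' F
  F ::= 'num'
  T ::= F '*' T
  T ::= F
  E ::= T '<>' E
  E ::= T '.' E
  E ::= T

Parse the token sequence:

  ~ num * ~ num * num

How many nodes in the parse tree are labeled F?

[E [T [F ~ [F num]] * [T [F ~ [F num]] * [T [F num]]]]]

5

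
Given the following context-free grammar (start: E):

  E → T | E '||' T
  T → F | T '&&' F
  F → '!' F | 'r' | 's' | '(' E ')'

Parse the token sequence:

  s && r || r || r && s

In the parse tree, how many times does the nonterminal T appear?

[E [E [E [T [T [F s]] && [F r]]] || [T [F r]]] || [T [T [F r]] && [F s]]]

5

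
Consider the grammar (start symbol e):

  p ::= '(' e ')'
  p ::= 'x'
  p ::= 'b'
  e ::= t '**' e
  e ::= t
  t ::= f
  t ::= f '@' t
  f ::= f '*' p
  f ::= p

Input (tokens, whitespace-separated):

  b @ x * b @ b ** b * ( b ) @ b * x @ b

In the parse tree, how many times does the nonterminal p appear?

10

[e [t [f [p b]] @ [t [f [f [p x]] * [p b]] @ [t [f [p b]]]]] ** [e [t [f [f [p b]] * [p ( [e [t [f [p b]]]] )]] @ [t [f [f [p b]] * [p x]] @ [t [f [p b]]]]]]]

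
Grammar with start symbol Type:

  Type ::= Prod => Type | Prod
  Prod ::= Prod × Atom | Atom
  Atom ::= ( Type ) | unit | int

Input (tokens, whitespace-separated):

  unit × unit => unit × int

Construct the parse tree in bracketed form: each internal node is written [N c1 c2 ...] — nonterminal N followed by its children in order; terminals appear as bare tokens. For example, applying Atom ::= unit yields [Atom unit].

[Type [Prod [Prod [Atom unit]] × [Atom unit]] => [Type [Prod [Prod [Atom unit]] × [Atom int]]]]

Type
Prod => Type
Prod × Atom => Type
Atom × Atom => Type
unit × Atom => Type
unit × unit => Type
unit × unit => Prod
unit × unit => Prod × Atom
unit × unit => Atom × Atom
unit × unit => unit × Atom
unit × unit => unit × int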